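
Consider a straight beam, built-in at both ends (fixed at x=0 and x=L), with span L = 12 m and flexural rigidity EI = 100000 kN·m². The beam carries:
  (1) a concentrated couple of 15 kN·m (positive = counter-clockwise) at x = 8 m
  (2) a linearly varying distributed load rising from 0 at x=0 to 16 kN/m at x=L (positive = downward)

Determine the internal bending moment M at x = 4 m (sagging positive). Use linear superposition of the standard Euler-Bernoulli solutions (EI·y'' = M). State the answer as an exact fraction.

Load 1 — applied couple M₀=15 kN·m at a=8 m (b=L-a=4):
  M_1 = R_Ax - M_A  [x≤a] with R_A=5/3, M_A=5 = (5/3)·4 - 5 = 5/3 kN·m
Load 2 — triangular load w₀=16 kN/m (0→w₀ over full span):
  M_2 = 3w₀Lx/20 - w₀L²/30 - w₀x³/(6L) = 3·16·12·4/20 - 16·12²/30 - 16·4³/(6·12) = 1088/45 kN·m
Superposition: M = Σ M_i = 1163/45 kN·m ≈ 25.844444 kN·m

M(4) = 1163/45 kN·m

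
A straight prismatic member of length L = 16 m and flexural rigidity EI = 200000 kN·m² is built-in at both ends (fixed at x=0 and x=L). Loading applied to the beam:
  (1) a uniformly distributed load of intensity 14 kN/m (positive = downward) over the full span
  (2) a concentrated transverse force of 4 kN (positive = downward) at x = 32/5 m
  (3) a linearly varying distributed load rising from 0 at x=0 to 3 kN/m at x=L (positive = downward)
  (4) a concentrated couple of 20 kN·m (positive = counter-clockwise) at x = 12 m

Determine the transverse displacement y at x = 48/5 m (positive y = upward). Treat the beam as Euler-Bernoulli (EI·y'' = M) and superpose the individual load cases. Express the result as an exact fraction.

Load 1 — uniform load w=14 kN/m over full span:
  y_1 = -wx²(L-x)²/(24EI) = -14·(48/5)²·(16-(48/5))²/(24·200000) = -21504/1953125 m
Load 2 — point force P=4 kN at a=32/5 m (b=L-a=48/5):
  y_2 = -Pa²(L-x)²(3bL-(3b+a)(L-x))/(6L³EI)  [x>a] = -4·(32/5)²·(16-(48/5))²·(3·(48/5)·16-(3·(48/5)+(32/5))·(16-(48/5)))/(6·16³·200000) = -47104/146484375 m
Load 3 — triangular load w₀=3 kN/m (0→w₀ over full span):
  y_3 = -w₀x²(L-x)²(x+2L)/(120LEI) = -3·(48/5)²·(16-(48/5))²·((48/5)+2·16)/(120·16·200000) = -59904/48828125 m
Load 4 — applied couple M₀=20 kN·m at a=12 m (b=L-a=4):
  y_4 = (R_Ax³/6 - M_Ax²/2)/EI  [x≤a] with R_A=45/32, M_A=25/4 = ((45/32)·(48/5)³/6 - (25/4)·(48/5)²/2)/200000 = -63/156250 m
Superposition: y = Σ y_i = -3797357/292968750 m ≈ -0.012962 m

y(48/5) = -3797357/292968750 m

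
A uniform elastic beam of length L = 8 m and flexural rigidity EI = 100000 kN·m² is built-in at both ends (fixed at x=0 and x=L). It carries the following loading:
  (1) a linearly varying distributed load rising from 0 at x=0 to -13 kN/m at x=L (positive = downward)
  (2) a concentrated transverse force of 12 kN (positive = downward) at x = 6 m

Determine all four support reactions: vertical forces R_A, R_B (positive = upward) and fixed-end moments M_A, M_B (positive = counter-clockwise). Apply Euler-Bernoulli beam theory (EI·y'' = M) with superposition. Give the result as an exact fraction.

Load 1 — triangular load w₀=-13 kN/m (0→w₀ over full span):
  R_A = 3w₀L/20 = 3·(-13)·8/20 = -78/5 kN
  M_A = w₀L²/30 = (-13)·8²/30 = -416/15 kN·m
  R_B = 7w₀L/20 = 7·(-13)·8/20 = -182/5 kN
  M_B = -w₀L²/20 = -(-13)·8²/20 = 208/5 kN·m
Load 2 — point force P=12 kN at a=6 m (b=L-a=2):
  R_A = Pb²(3a+b)/L³ = 12·2²·(3·6+2)/8³ = 15/8 kN
  M_A = Pab²/L² = 12·6·2²/8² = 9/2 kN·m
  R_B = Pa²(a+3b)/L³ = 12·6²·(6+3·2)/8³ = 81/8 kN
  M_B = -Pa²b/L² = -12·6²·2/8² = -27/2 kN·m
Superposition: R_A = -549/40 kN, M_A = -697/30 kN·m, R_B = -1051/40 kN, M_B = 281/10 kN·m

R_A = -549/40 kN, M_A = -697/30 kN·m, R_B = -1051/40 kN, M_B = 281/10 kN·m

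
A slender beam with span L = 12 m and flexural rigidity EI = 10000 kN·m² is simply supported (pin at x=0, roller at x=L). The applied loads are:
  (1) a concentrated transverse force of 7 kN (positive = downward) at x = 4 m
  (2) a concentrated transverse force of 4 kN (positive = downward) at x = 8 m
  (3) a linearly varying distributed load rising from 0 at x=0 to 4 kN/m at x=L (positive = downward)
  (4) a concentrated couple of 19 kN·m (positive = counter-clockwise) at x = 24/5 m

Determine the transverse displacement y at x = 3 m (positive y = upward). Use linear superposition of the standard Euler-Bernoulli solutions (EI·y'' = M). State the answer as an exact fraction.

y(3) = -59663/1000000 m

Load 1 — point force P=7 kN at a=4 m (b=L-a=8):
  y_1 = -Pbx(L²-b²-x²)/(6LEI)  [x≤a] = -7·8·3·(12²-8²-3²)/(6·12·10000) = -497/30000 m
Load 2 — point force P=4 kN at a=8 m (b=L-a=4):
  y_2 = -Pbx(L²-b²-x²)/(6LEI)  [x≤a] = -4·4·3·(12²-4²-3²)/(6·12·10000) = -119/15000 m
Load 3 — triangular load w₀=4 kN/m (0→w₀ over full span):
  y_3 = -w₀x(7L⁴-10L²x²+3x⁴)/(360LEI) = -4·3·(7·12⁴-10·12²·3²+3·3⁴)/(360·12·10000) = -2943/80000 m
Load 4 — applied couple M₀=19 kN·m at a=24/5 m (b=L-a=36/5):
  y_4 = (M₀x³/(6L)+C₁x)/EI  [x≤a] with C₁=M₀(3b²-L²)/(6L)=76/25 = (19·3³/(6·12)+(76/25)·3)/10000 = 3249/2000000 m
Superposition: y = Σ y_i = -59663/1000000 m ≈ -0.059663 m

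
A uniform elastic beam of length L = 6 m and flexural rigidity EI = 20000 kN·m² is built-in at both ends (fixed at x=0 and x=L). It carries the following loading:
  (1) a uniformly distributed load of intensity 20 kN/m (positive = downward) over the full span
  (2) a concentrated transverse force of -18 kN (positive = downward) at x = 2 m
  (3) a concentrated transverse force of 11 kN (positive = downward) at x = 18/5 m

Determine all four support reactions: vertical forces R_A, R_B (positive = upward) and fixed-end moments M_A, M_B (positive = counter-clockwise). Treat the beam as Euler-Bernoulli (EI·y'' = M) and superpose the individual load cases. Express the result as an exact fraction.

Load 1 — uniform load w=20 kN/m over full span:
  R_A = wL/2 = 20·6/2 = 60 kN
  M_A = wL²/12 = 20·6²/12 = 60 kN·m
  R_B = wL/2 = 20·6/2 = 60 kN
  M_B = -wL²/12 = -20·6²/12 = -60 kN·m
Load 2 — point force P=-18 kN at a=2 m (b=L-a=4):
  R_A = Pb²(3a+b)/L³ = (-18)·4²·(3·2+4)/6³ = -40/3 kN
  M_A = Pab²/L² = (-18)·2·4²/6² = -16 kN·m
  R_B = Pa²(a+3b)/L³ = (-18)·2²·(2+3·4)/6³ = -14/3 kN
  M_B = -Pa²b/L² = -(-18)·2²·4/6² = 8 kN·m
Load 3 — point force P=11 kN at a=18/5 m (b=L-a=12/5):
  R_A = Pb²(3a+b)/L³ = 11·(12/5)²·(3·(18/5)+(12/5))/6³ = 484/125 kN
  M_A = Pab²/L² = 11·(18/5)·(12/5)²/6² = 792/125 kN·m
  R_B = Pa²(a+3b)/L³ = 11·(18/5)²·((18/5)+3·(12/5))/6³ = 891/125 kN
  M_B = -Pa²b/L² = -11·(18/5)²·(12/5)/6² = -1188/125 kN·m
Superposition: R_A = 18952/375 kN, M_A = 6292/125 kN·m, R_B = 23423/375 kN, M_B = -7688/125 kN·m

R_A = 18952/375 kN, M_A = 6292/125 kN·m, R_B = 23423/375 kN, M_B = -7688/125 kN·m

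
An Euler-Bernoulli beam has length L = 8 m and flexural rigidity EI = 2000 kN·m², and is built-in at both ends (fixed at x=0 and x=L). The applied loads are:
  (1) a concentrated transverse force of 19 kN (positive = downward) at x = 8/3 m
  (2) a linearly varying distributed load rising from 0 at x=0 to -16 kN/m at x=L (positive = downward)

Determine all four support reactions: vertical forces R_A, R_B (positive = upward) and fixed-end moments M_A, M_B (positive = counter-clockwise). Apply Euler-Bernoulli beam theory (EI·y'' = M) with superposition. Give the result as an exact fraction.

R_A = -692/135 kN, M_A = -1568/135 kN·m, R_B = -5383/135 kN, M_B = 5392/135 kN·m

Load 1 — point force P=19 kN at a=8/3 m (b=L-a=16/3):
  R_A = Pb²(3a+b)/L³ = 19·(16/3)²·(3·(8/3)+(16/3))/8³ = 380/27 kN
  M_A = Pab²/L² = 19·(8/3)·(16/3)²/8² = 608/27 kN·m
  R_B = Pa²(a+3b)/L³ = 19·(8/3)²·((8/3)+3·(16/3))/8³ = 133/27 kN
  M_B = -Pa²b/L² = -19·(8/3)²·(16/3)/8² = -304/27 kN·m
Load 2 — triangular load w₀=-16 kN/m (0→w₀ over full span):
  R_A = 3w₀L/20 = 3·(-16)·8/20 = -96/5 kN
  M_A = w₀L²/30 = (-16)·8²/30 = -512/15 kN·m
  R_B = 7w₀L/20 = 7·(-16)·8/20 = -224/5 kN
  M_B = -w₀L²/20 = -(-16)·8²/20 = 256/5 kN·m
Superposition: R_A = -692/135 kN, M_A = -1568/135 kN·m, R_B = -5383/135 kN, M_B = 5392/135 kN·m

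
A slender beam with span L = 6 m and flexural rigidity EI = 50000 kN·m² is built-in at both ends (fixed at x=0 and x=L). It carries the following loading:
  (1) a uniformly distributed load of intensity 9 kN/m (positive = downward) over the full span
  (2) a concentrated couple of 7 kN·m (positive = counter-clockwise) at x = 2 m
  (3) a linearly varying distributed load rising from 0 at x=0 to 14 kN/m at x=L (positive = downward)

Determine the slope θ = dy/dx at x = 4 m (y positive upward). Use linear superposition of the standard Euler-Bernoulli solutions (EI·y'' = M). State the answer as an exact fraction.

Load 1 — uniform load w=9 kN/m over full span:
  θ_1 = -wx(L-x)(L-2x)/(12EI) = -9·4·(6-4)·(6-2·4)/(12·50000) = 3/12500 rad
Load 2 — applied couple M₀=7 kN·m at a=2 m (b=L-a=4):
  θ_2 = (R_Ax²/2 - M_Ax - M₀(x-a))/EI  [x>a] with R_A=14/9, M_A=0 = ((14/9)·4²/2 - 0·4 - 7·(4-2))/50000 = -7/225000 rad
Load 3 — triangular load w₀=14 kN/m (0→w₀ over full span):
  θ_3 = -w₀(2x(L-x)(L-2x)(x+2L)+x²(L-x)²)/(120LEI) = -14·(2·4·(6-4)·(6-2·4)·(4+2·6)+4²·(6-4)²)/(120·6·50000) = 49/281250 rad
Superposition: θ = Σ θ_i = 431/1125000 rad ≈ 0.000383 rad

θ(4) = 431/1125000 rad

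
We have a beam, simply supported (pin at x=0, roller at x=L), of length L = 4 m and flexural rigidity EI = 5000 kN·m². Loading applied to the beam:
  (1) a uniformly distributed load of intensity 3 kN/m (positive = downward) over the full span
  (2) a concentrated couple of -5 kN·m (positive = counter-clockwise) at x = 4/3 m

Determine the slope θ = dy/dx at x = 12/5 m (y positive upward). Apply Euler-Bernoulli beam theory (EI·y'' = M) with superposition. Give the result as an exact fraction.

Load 1 — uniform load w=3 kN/m over full span:
  θ_1 = -w(L³-6Lx²+4x³)/(24EI) = -3·(4³-6·4·(12/5)²+4·(12/5)³)/(24·5000) = 37/78125 rad
Load 2 — applied couple M₀=-5 kN·m at a=4/3 m (b=L-a=8/3):
  θ_2 = (M₀x²/(2L)-M₀(x-a)+C₁)/EI  [x>a] with C₁=M₀(3b²-L²)/(6L)=-10/9 = ((-5)·(12/5)²/(2·4)-(-5)·((12/5)-(4/3))+(-10/9))/5000 = 7/56250 rad
Superposition: θ = Σ θ_i = 841/1406250 rad ≈ 0.000598 rad

θ(12/5) = 841/1406250 rad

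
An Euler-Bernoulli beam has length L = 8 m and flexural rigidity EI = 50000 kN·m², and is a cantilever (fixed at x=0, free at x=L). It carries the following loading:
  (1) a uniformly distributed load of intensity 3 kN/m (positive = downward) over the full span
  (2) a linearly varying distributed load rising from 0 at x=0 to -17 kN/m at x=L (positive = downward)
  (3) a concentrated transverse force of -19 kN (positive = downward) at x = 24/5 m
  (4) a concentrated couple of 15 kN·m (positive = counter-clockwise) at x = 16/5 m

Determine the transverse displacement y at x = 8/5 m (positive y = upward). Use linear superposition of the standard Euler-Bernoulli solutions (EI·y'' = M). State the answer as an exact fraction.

y(8/5) = 1270394/146484375 m

Load 1 — uniform load w=3 kN/m over full span:
  y_1 = -wx²(x²-4Lx+6L²)/(24EI) = -3·(8/5)²·((8/5)²-4·8·(8/5)+6·8²)/(24·50000) = -4192/1953125 m
Load 2 — triangular load w₀=-17 kN/m (0→w₀ over full span):
  y_2 = (w₀Lx³/12-w₀L²x²/6-w₀x⁵/(120L))/EI = ((-17)·8·(8/5)³/12-(-17)·8²·(8/5)²/6-(-17)·(8/5)⁵/(120·8))/50000 = 1224544/146484375 m
Load 3 — point force P=-19 kN at a=24/5 m (b=L-a=16/5):
  y_3 = -Px²(3a-x)/(6EI)  [x≤a] = -(-19)·(8/5)²·(3·(24/5)-(8/5))/(6·50000) = 2432/1171875 m
Load 4 — applied couple M₀=15 kN·m at a=16/5 m (b=L-a=24/5):
  y_4 = M₀x²/(2EI)  [x≤a] = 15·(8/5)²/(2·50000) = 6/15625 m
Superposition: y = Σ y_i = 1270394/146484375 m ≈ 0.008673 m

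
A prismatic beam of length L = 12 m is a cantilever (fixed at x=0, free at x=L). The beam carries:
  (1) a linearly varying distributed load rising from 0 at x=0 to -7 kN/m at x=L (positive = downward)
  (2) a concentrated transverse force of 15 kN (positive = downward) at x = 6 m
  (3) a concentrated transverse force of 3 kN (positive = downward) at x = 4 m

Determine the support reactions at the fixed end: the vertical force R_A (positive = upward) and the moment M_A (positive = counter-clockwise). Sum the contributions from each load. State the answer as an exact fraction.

R_A = -24 kN, M_A = -234 kN·m

Load 1 — triangular load w₀=-7 kN/m (0→w₀ over full span):
  R_A = w₀L/2 = (-7)·12/2 = -42 kN
  M_A = w₀L²/3 = (-7)·12²/3 = -336 kN·m
Load 2 — point force P=15 kN at a=6 m (b=L-a=6):
  R_A = P = 15 kN
  M_A = Pa = 15·6 = 90 kN·m
Load 3 — point force P=3 kN at a=4 m (b=L-a=8):
  R_A = P = 3 kN
  M_A = Pa = 3·4 = 12 kN·m
Superposition: R_A = -24 kN, M_A = -234 kN·m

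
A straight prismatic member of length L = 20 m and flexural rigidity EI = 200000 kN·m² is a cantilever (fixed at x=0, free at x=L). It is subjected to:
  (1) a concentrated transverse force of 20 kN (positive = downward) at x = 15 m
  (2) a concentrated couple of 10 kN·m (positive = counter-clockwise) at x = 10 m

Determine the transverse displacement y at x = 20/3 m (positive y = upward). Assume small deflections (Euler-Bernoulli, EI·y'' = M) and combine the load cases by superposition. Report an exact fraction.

Load 1 — point force P=20 kN at a=15 m (b=L-a=5):
  y_1 = -Px²(3a-x)/(6EI)  [x≤a] = -20·(20/3)²·(3·15-(20/3))/(6·200000) = -23/810 m
Load 2 — applied couple M₀=10 kN·m at a=10 m (b=L-a=10):
  y_2 = M₀x²/(2EI)  [x≤a] = 10·(20/3)²/(2·200000) = 1/900 m
Superposition: y = Σ y_i = -221/8100 m ≈ -0.027284 m

y(20/3) = -221/8100 m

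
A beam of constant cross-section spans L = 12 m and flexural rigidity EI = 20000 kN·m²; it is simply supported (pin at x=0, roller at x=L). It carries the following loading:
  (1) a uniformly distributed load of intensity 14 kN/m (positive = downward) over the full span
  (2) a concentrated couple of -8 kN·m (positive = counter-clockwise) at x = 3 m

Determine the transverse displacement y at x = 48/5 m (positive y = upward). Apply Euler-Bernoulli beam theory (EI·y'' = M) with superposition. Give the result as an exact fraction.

Load 1 — uniform load w=14 kN/m over full span:
  y_1 = -wx(L³-2Lx²+x³)/(24EI) = -14·(48/5)·(12³-2·12·(48/5)²+(48/5)³)/(24·20000) = -43848/390625 m
Load 2 — applied couple M₀=-8 kN·m at a=3 m (b=L-a=9):
  y_2 = (M₀x³/(6L)-M₀(x-a)²/2+C₁x)/EI  [x>a] with C₁=M₀(3b²-L²)/(6L)=-11 = ((-8)·(48/5)³/(6·12)-(-8)·((48/5)-3)²/2+(-11)·(48/5))/20000 = -927/625000 m
Superposition: y = Σ y_i = -355419/3125000 m ≈ -0.113734 m

y(48/5) = -355419/3125000 m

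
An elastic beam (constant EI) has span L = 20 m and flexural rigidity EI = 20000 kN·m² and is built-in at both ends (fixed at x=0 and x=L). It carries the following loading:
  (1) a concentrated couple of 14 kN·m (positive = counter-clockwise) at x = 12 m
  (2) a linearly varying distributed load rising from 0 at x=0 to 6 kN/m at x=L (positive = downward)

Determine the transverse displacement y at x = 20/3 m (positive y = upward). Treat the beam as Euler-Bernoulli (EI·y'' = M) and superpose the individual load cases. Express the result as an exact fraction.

y(20/3) = -7378/151875 m

Load 1 — applied couple M₀=14 kN·m at a=12 m (b=L-a=8):
  y_1 = (R_Ax³/6 - M_Ax²/2)/EI  [x≤a] with R_A=126/125, M_A=112/25 = ((126/125)·(20/3)³/6 - (112/25)·(20/3)²/2)/20000 = -14/5625 m
Load 2 — triangular load w₀=6 kN/m (0→w₀ over full span):
  y_2 = -w₀x²(L-x)²(x+2L)/(120LEI) = -6·(20/3)²·(20-(20/3))²·((20/3)+2·20)/(120·20·20000) = -56/1215 m
Superposition: y = Σ y_i = -7378/151875 m ≈ -0.048579 m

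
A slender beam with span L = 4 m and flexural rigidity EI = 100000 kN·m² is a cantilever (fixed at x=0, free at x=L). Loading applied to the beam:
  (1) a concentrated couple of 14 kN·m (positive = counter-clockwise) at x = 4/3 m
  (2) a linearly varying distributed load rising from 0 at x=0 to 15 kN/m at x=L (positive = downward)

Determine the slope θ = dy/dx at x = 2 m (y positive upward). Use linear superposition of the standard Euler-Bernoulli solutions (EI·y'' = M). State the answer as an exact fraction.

Load 1 — applied couple M₀=14 kN·m at a=4/3 m (b=L-a=8/3):
  θ_1 = M₀a/EI  [x>a] = 14·(4/3)/100000 = 7/37500 rad
Load 2 — triangular load w₀=15 kN/m (0→w₀ over full span):
  θ_2 = (w₀Lx²/4-w₀L²x/3-w₀x⁴/(24L))/EI = (15·4·2²/4-15·4²·2/3-15·2⁴/(24·4))/100000 = -41/40000 rad
Superposition: θ = Σ θ_i = -503/600000 rad ≈ -0.000838 rad

θ(2) = -503/600000 rad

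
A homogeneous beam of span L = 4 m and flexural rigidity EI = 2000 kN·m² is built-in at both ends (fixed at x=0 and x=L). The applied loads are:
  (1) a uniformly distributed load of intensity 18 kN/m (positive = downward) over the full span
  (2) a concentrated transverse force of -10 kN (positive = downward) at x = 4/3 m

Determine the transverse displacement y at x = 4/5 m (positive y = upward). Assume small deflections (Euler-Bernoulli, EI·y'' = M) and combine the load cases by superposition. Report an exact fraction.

y(4/5) = -11552/6328125 m

Load 1 — uniform load w=18 kN/m over full span:
  y_1 = -wx²(L-x)²/(24EI) = -18·(4/5)²·(4-(4/5))²/(24·2000) = -192/78125 m
Load 2 — point force P=-10 kN at a=4/3 m (b=L-a=8/3):
  y_2 = -Pb²x²(3aL-(3a+b)x)/(6L³EI)  [x≤a] = -(-10)·(8/3)²·(4/5)²·(3·(4/3)·4-(3·(4/3)+(8/3))·(4/5))/(6·4³·2000) = 32/50625 m
Superposition: y = Σ y_i = -11552/6328125 m ≈ -0.001826 m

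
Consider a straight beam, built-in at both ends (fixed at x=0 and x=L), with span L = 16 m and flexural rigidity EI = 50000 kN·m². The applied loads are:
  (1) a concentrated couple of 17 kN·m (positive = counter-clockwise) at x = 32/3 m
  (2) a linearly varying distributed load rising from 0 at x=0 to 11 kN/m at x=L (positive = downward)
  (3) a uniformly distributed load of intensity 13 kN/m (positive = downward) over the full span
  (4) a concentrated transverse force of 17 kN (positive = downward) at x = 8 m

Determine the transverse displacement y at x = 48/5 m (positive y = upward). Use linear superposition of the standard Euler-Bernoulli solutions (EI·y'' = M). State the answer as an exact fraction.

y(48/5) = -9731176/146484375 m

Load 1 — applied couple M₀=17 kN·m at a=32/3 m (b=L-a=16/3):
  y_1 = (R_Ax³/6 - M_Ax²/2)/EI  [x≤a] with R_A=17/12, M_A=17/3 = ((17/12)·(48/5)³/6 - (17/3)·(48/5)²/2)/50000 = -408/390625 m
Load 2 — triangular load w₀=11 kN/m (0→w₀ over full span):
  y_2 = -w₀x²(L-x)²(x+2L)/(120LEI) = -11·(48/5)²·(16-(48/5))²·((48/5)+2·16)/(120·16·50000) = -878592/48828125 m
Load 3 — uniform load w=13 kN/m over full span:
  y_3 = -wx²(L-x)²/(24EI) = -13·(48/5)²·(16-(48/5))²/(24·50000) = -79872/1953125 m
Load 4 — point force P=17 kN at a=8 m (b=L-a=8):
  y_4 = -Pa²(L-x)²(3bL-(3b+a)(L-x))/(6L³EI)  [x>a] = -17·8²·(16-(48/5))²·(3·8·16-(3·8+8)·(16-(48/5)))/(6·16³·50000) = -7616/1171875 m
Superposition: y = Σ y_i = -9731176/146484375 m ≈ -0.066431 m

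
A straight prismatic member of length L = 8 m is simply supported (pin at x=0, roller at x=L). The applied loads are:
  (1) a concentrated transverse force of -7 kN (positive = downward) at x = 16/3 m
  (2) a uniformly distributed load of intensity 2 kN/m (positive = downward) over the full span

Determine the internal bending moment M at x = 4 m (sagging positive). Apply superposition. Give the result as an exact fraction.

M(4) = 20/3 kN·m

Load 1 — point force P=-7 kN at a=16/3 m (b=L-a=8/3):
  M_1 = Pbx/L  [x≤a] = (-7)·(8/3)·4/8 = -28/3 kN·m
Load 2 — uniform load w=2 kN/m over full span:
  M_2 = wx(L-x)/2 = 2·4·(8-4)/2 = 16 kN·m
Superposition: M = Σ M_i = 20/3 kN·m ≈ 6.666667 kN·m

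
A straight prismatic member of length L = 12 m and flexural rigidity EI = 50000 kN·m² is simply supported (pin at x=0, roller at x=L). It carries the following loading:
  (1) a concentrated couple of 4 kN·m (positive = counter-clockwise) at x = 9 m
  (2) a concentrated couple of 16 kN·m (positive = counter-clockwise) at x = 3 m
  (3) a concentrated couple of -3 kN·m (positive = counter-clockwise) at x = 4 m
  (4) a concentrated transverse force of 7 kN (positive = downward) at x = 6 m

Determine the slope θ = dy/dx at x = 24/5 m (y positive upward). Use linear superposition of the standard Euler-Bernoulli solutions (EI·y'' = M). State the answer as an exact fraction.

θ(24/5) = -963/2500000 rad

Load 1 — applied couple M₀=4 kN·m at a=9 m (b=L-a=3):
  θ_1 = (M₀x²/(2L)+C₁)/EI  [x≤a] with C₁=M₀(3b²-L²)/(6L)=-13/2 = (4·(24/5)²/(2·12)+(-13/2))/50000 = -133/2500000 rad
Load 2 — applied couple M₀=16 kN·m at a=3 m (b=L-a=9):
  θ_2 = (M₀x²/(2L)-M₀(x-a)+C₁)/EI  [x>a] with C₁=M₀(3b²-L²)/(6L)=22 = (16·(24/5)²/(2·12)-16·((24/5)-3)+22)/50000 = 107/625000 rad
Load 3 — applied couple M₀=-3 kN·m at a=4 m (b=L-a=8):
  θ_3 = (M₀x²/(2L)-M₀(x-a)+C₁)/EI  [x>a] with C₁=M₀(3b²-L²)/(6L)=-2 = ((-3)·(24/5)²/(2·12)-(-3)·((24/5)-4)+(-2))/50000 = -31/625000 rad
Load 4 — point force P=7 kN at a=6 m (b=L-a=6):
  θ_4 = -Pb(L²-b²-3x²)/(6LEI)  [x≤a] = -7·6·(12²-6²-3·(24/5)²)/(6·12·50000) = -567/1250000 rad
Superposition: θ = Σ θ_i = -963/2500000 rad ≈ -0.000385 rad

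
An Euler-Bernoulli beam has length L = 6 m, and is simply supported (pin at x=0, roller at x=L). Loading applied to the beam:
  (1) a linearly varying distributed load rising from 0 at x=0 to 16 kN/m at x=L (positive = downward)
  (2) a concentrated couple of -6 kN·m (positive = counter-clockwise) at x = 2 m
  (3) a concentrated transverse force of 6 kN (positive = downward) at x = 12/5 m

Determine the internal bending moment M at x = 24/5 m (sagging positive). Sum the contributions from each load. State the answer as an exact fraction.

Load 1 — triangular load w₀=16 kN/m (0→w₀ over full span):
  M_1 = w₀Lx/6 - w₀x³/(6L) = 16·6·(24/5)/6 - 16·(24/5)³/(6·6) = 3456/125 kN·m
Load 2 — applied couple M₀=-6 kN·m at a=2 m (b=L-a=4):
  M_2 = M₀x/L - M₀  [x>a] = (-6)·(24/5)/6 - (-6) = 6/5 kN·m
Load 3 — point force P=6 kN at a=12/5 m (b=L-a=18/5):
  M_3 = Pa(L-x)/L  [x>a] = 6·(12/5)·(6-(24/5))/6 = 72/25 kN·m
Superposition: M = Σ M_i = 3966/125 kN·m ≈ 31.728000 kN·m

M(24/5) = 3966/125 kN·m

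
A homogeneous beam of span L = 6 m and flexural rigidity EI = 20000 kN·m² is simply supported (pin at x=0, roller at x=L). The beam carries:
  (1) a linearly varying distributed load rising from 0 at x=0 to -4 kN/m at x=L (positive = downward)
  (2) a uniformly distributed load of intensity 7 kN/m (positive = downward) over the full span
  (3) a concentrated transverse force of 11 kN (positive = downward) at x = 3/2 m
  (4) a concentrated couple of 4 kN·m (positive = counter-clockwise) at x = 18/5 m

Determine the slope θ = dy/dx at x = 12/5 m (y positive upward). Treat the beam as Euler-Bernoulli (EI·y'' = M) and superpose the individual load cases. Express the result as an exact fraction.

θ(12/5) = -299153/400000000 rad

Load 1 — triangular load w₀=-4 kN/m (0→w₀ over full span):
  θ_1 = -w₀(7L⁴-30L²x²+15x⁴)/(360LEI) = -(-4)·(7·6⁴-30·6²·(12/5)²+15·(12/5)⁴)/(360·6·20000) = 969/3125000 rad
Load 2 — uniform load w=7 kN/m over full span:
  θ_2 = -w(L³-6Lx²+4x³)/(24EI) = -7·(6³-6·6·(12/5)²+4·(12/5)³)/(24·20000) = -2331/2500000 rad
Load 3 — point force P=11 kN at a=3/2 m (b=L-a=9/2):
  θ_3 = -Pa(2L²-6Lx+3x²+a²)/(6LEI)  [x>a] = -11·(3/2)·(2·6²-6·6·(12/5)+3·(12/5)²+(3/2)²)/(6·6·20000) = -1881/16000000 rad
Load 4 — applied couple M₀=4 kN·m at a=18/5 m (b=L-a=12/5):
  θ_4 = (M₀x²/(2L)+C₁)/EI  [x≤a] with C₁=M₀(3b²-L²)/(6L)=-52/25 = (4·(12/5)²/(2·6)+(-52/25))/20000 = -1/125000 rad
Superposition: θ = Σ θ_i = -299153/400000000 rad ≈ -0.000748 rad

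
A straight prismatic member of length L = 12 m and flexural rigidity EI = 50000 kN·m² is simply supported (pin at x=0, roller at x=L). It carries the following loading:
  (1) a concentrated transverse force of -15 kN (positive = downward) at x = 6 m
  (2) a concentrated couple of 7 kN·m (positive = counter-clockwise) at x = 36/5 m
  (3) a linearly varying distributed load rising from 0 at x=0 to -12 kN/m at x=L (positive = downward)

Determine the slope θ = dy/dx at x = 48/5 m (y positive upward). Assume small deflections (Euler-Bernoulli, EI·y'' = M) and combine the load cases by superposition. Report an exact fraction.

θ(48/5) = -287141/31250000 rad

Load 1 — point force P=-15 kN at a=6 m (b=L-a=6):
  θ_1 = -Pa(2L²-6Lx+3x²+a²)/(6LEI)  [x>a] = -(-15)·6·(2·12²-6·12·(48/5)+3·(48/5)²+6²)/(6·12·50000) = -567/250000 rad
Load 2 — applied couple M₀=7 kN·m at a=36/5 m (b=L-a=24/5):
  θ_2 = (M₀x²/(2L)-M₀(x-a)+C₁)/EI  [x>a] with C₁=M₀(3b²-L²)/(6L)=-182/25 = (7·(48/5)²/(2·12)-7·((48/5)-(36/5))+(-182/25))/50000 = 7/125000 rad
Load 3 — triangular load w₀=-12 kN/m (0→w₀ over full span):
  θ_3 = -w₀(7L⁴-30L²x²+15x⁴)/(360LEI) = -(-12)·(7·12⁴-30·12²·(48/5)²+15·(48/5)⁴)/(360·12·50000) = -13626/1953125 rad
Superposition: θ = Σ θ_i = -287141/31250000 rad ≈ -0.009189 rad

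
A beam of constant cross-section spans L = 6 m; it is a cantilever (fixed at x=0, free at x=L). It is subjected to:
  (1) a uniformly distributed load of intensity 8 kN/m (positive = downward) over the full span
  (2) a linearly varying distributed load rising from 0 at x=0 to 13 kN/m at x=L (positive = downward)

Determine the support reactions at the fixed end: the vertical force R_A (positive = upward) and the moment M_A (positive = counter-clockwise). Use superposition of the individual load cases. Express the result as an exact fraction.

Load 1 — uniform load w=8 kN/m over full span:
  R_A = wL = 8·6 = 48 kN
  M_A = wL²/2 = 8·6²/2 = 144 kN·m
Load 2 — triangular load w₀=13 kN/m (0→w₀ over full span):
  R_A = w₀L/2 = 13·6/2 = 39 kN
  M_A = w₀L²/3 = 13·6²/3 = 156 kN·m
Superposition: R_A = 87 kN, M_A = 300 kN·m

R_A = 87 kN, M_A = 300 kN·m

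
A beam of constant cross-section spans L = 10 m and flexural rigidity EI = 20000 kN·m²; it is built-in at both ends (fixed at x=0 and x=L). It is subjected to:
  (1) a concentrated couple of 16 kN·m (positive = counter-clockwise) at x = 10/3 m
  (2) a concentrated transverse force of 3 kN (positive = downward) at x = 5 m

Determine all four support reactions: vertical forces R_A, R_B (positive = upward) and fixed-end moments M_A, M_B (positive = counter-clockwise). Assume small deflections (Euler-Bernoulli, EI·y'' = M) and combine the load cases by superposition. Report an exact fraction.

Load 1 — applied couple M₀=16 kN·m at a=10/3 m (b=L-a=20/3):
  R_A = 6M₀ab/L³ = 6·16·(10/3)·(20/3)/10³ = 32/15 kN
  M_A = M₀b(2a-b)/L² = 16·(20/3)·(2·(10/3)-(20/3))/10² = 0 kN·m
  R_B = -6M₀ab/L³ = -6·16·(10/3)·(20/3)/10³ = -32/15 kN
  M_B = M₀a(2b-a)/L² = 16·(10/3)·(2·(20/3)-(10/3))/10² = 16/3 kN·m
Load 2 — point force P=3 kN at a=5 m (b=L-a=5):
  R_A = Pb²(3a+b)/L³ = 3·5²·(3·5+5)/10³ = 3/2 kN
  M_A = Pab²/L² = 3·5·5²/10² = 15/4 kN·m
  R_B = Pa²(a+3b)/L³ = 3·5²·(5+3·5)/10³ = 3/2 kN
  M_B = -Pa²b/L² = -3·5²·5/10² = -15/4 kN·m
Superposition: R_A = 109/30 kN, M_A = 15/4 kN·m, R_B = -19/30 kN, M_B = 19/12 kN·m

R_A = 109/30 kN, M_A = 15/4 kN·m, R_B = -19/30 kN, M_B = 19/12 kN·m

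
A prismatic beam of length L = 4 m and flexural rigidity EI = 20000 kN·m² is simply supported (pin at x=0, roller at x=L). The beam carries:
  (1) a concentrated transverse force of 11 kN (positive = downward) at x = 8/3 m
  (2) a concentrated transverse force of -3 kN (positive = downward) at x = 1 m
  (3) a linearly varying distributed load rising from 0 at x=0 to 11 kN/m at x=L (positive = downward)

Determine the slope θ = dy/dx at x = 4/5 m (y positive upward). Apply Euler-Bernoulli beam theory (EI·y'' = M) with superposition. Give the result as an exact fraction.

Load 1 — point force P=11 kN at a=8/3 m (b=L-a=4/3):
  θ_1 = -Pb(L²-b²-3x²)/(6LEI)  [x≤a] = -11·(4/3)·(4²-(4/3)²-3·(4/5)²)/(6·4·20000) = -1903/5062500 rad
Load 2 — point force P=-3 kN at a=1 m (b=L-a=3):
  θ_2 = -Pb(L²-b²-3x²)/(6LEI)  [x≤a] = -(-3)·3·(4²-3²-3·(4/5)²)/(6·4·20000) = 381/4000000 rad
Load 3 — triangular load w₀=11 kN/m (0→w₀ over full span):
  θ_3 = -w₀(7L⁴-30L²x²+15x⁴)/(360LEI) = -11·(7·4⁴-30·4²·(4/5)²+15·(4/5)⁴)/(360·4·20000) = -2002/3515625 rad
Superposition: θ = Σ θ_i = -6885883/8100000000 rad ≈ -0.000850 rad

θ(4/5) = -6885883/8100000000 rad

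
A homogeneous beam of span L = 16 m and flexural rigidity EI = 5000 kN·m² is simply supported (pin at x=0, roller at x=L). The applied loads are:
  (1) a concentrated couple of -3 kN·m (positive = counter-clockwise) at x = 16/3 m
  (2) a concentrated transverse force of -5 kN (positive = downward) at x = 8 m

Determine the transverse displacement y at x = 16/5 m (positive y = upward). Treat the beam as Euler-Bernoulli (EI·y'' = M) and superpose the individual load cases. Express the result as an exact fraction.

y(16/5) = 10912/234375 m

Load 1 — applied couple M₀=-3 kN·m at a=16/3 m (b=L-a=32/3):
  y_1 = (M₀x³/(6L)+C₁x)/EI  [x≤a] with C₁=M₀(3b²-L²)/(6L)=-8/3 = ((-3)·(16/5)³/(6·16)+(-8/3)·(16/5))/5000 = -448/234375 m
Load 2 — point force P=-5 kN at a=8 m (b=L-a=8):
  y_2 = -Pbx(L²-b²-x²)/(6LEI)  [x≤a] = -(-5)·8·(16/5)·(16²-8²-(16/5)²)/(6·16·5000) = 2272/46875 m
Superposition: y = Σ y_i = 10912/234375 m ≈ 0.046558 m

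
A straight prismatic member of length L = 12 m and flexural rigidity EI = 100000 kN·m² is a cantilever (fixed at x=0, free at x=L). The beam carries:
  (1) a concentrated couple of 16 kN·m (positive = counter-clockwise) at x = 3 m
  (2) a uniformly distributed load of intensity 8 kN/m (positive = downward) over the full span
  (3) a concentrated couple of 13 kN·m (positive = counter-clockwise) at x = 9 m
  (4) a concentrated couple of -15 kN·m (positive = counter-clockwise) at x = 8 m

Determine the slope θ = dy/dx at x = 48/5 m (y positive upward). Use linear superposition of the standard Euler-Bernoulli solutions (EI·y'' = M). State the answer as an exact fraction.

θ(48/5) = -280071/12500000 rad

Load 1 — applied couple M₀=16 kN·m at a=3 m (b=L-a=9):
  θ_1 = M₀a/EI  [x>a] = 16·3/100000 = 3/6250 rad
Load 2 — uniform load w=8 kN/m over full span:
  θ_2 = -wx(x²-3Lx+3L²)/(6EI) = -8·(48/5)·((48/5)²-3·12·(48/5)+3·12²)/(6·100000) = -8928/390625 rad
Load 3 — applied couple M₀=13 kN·m at a=9 m (b=L-a=3):
  θ_3 = M₀a/EI  [x>a] = 13·9/100000 = 117/100000 rad
Load 4 — applied couple M₀=-15 kN·m at a=8 m (b=L-a=4):
  θ_4 = M₀a/EI  [x>a] = (-15)·8/100000 = -3/2500 rad
Superposition: θ = Σ θ_i = -280071/12500000 rad ≈ -0.022406 rad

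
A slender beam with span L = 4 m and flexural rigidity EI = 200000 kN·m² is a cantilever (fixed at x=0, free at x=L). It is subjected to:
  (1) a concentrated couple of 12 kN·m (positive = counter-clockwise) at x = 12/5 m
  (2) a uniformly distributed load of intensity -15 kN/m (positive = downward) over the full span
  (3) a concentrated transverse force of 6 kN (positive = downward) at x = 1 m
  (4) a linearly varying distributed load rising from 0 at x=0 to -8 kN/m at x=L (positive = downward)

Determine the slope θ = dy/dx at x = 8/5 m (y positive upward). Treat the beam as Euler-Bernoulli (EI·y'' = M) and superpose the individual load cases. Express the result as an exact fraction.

θ(8/5) = 118733/125000000 rad

Load 1 — applied couple M₀=12 kN·m at a=12/5 m (b=L-a=8/5):
  θ_1 = M₀x/EI  [x≤a] = 12·(8/5)/200000 = 3/31250 rad
Load 2 — uniform load w=-15 kN/m over full span:
  θ_2 = -wx(x²-3Lx+3L²)/(6EI) = -(-15)·(8/5)·((8/5)²-3·4·(8/5)+3·4²)/(6·200000) = 49/78125 rad
Load 3 — point force P=6 kN at a=1 m (b=L-a=3):
  θ_3 = -Pa²/(2EI)  [x>a] = -6·1²/(2·200000) = -3/200000 rad
Load 4 — triangular load w₀=-8 kN/m (0→w₀ over full span):
  θ_4 = (w₀Lx²/4-w₀L²x/3-w₀x⁴/(24L))/EI = ((-8)·4·(8/5)²/4-(-8)·4²·(8/5)/3-(-8)·(8/5)⁴/(24·4))/200000 = 472/1953125 rad
Superposition: θ = Σ θ_i = 118733/125000000 rad ≈ 0.000950 rad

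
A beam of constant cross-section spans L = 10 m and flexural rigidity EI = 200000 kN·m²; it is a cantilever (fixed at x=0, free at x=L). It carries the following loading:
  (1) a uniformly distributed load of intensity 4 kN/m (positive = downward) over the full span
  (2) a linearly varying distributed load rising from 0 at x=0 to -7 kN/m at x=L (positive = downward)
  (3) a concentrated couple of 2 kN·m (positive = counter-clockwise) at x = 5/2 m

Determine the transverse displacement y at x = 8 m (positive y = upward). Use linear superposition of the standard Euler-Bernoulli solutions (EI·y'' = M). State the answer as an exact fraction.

Load 1 — uniform load w=4 kN/m over full span:
  y_1 = -wx²(x²-4Lx+6L²)/(24EI) = -4·8²·(8²-4·10·8+6·10²)/(24·200000) = -172/9375 m
Load 2 — triangular load w₀=-7 kN/m (0→w₀ over full span):
  y_2 = (w₀Lx³/12-w₀L²x²/6-w₀x⁵/(120L))/EI = ((-7)·10·8³/12-(-7)·10²·8²/6-(-7)·8⁵/(120·10))/200000 = 5474/234375 m
Load 3 — applied couple M₀=2 kN·m at a=5/2 m (b=L-a=15/2):
  y_3 = M₀a(2x-a)/(2EI)  [x>a] = 2·(5/2)·(2·8-(5/2))/(2·200000) = 27/160000 m
Superposition: y = Σ y_i = 310669/60000000 m ≈ 0.005178 m

y(8) = 310669/60000000 m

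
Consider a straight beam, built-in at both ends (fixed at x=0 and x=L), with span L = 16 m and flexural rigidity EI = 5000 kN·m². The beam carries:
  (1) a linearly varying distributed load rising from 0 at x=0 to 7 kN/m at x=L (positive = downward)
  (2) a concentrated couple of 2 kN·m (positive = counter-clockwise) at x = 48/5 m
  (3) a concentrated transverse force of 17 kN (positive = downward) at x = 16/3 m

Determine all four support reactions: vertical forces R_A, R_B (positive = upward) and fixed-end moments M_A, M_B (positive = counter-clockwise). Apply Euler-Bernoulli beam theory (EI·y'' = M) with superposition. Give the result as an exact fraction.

Load 1 — triangular load w₀=7 kN/m (0→w₀ over full span):
  R_A = 3w₀L/20 = 3·7·16/20 = 84/5 kN
  M_A = w₀L²/30 = 7·16²/30 = 896/15 kN·m
  R_B = 7w₀L/20 = 7·7·16/20 = 196/5 kN
  M_B = -w₀L²/20 = -7·16²/20 = -448/5 kN·m
Load 2 — applied couple M₀=2 kN·m at a=48/5 m (b=L-a=32/5):
  R_A = 6M₀ab/L³ = 6·2·(48/5)·(32/5)/16³ = 9/50 kN
  M_A = M₀b(2a-b)/L² = 2·(32/5)·(2·(48/5)-(32/5))/16² = 16/25 kN·m
  R_B = -6M₀ab/L³ = -6·2·(48/5)·(32/5)/16³ = -9/50 kN
  M_B = M₀a(2b-a)/L² = 2·(48/5)·(2·(32/5)-(48/5))/16² = 6/25 kN·m
Load 3 — point force P=17 kN at a=16/3 m (b=L-a=32/3):
  R_A = Pb²(3a+b)/L³ = 17·(32/3)²·(3·(16/3)+(32/3))/16³ = 340/27 kN
  M_A = Pab²/L² = 17·(16/3)·(32/3)²/16² = 1088/27 kN·m
  R_B = Pa²(a+3b)/L³ = 17·(16/3)²·((16/3)+3·(32/3))/16³ = 119/27 kN
  M_B = -Pa²b/L² = -17·(16/3)²·(32/3)/16² = -544/27 kN·m
Superposition: R_A = 39923/1350 kN, M_A = 67952/675 kN·m, R_B = 58627/1350 kN, M_B = -73918/675 kN·m

R_A = 39923/1350 kN, M_A = 67952/675 kN·m, R_B = 58627/1350 kN, M_B = -73918/675 kN·m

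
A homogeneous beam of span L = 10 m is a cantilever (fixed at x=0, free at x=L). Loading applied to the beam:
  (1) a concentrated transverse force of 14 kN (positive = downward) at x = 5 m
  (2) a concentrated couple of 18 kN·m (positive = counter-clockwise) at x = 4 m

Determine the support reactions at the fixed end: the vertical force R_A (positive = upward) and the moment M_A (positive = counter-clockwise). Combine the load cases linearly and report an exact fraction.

R_A = 14 kN, M_A = 52 kN·m

Load 1 — point force P=14 kN at a=5 m (b=L-a=5):
  R_A = P = 14 kN
  M_A = Pa = 14·5 = 70 kN·m
Load 2 — applied couple M₀=18 kN·m at a=4 m (b=L-a=6):
  R_A = 0 kN
  M_A = -M₀ = -18 kN·m
Superposition: R_A = 14 kN, M_A = 52 kN·m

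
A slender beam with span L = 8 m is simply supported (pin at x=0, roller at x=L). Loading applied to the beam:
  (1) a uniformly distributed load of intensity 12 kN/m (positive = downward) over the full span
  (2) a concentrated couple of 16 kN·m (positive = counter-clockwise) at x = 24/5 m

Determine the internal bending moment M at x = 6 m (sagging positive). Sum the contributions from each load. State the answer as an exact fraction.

M(6) = 68 kN·m

Load 1 — uniform load w=12 kN/m over full span:
  M_1 = wx(L-x)/2 = 12·6·(8-6)/2 = 72 kN·m
Load 2 — applied couple M₀=16 kN·m at a=24/5 m (b=L-a=16/5):
  M_2 = M₀x/L - M₀  [x>a] = 16·6/8 - 16 = -4 kN·m
Superposition: M = Σ M_i = 68 kN·m ≈ 68.000000 kN·m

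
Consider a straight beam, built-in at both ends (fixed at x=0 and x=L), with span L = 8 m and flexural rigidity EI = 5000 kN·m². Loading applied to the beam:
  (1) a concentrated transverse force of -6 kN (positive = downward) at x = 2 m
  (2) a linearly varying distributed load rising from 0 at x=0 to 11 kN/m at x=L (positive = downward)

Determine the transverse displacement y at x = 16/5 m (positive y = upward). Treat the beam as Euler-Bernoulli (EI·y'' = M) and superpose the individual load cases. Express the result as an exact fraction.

y(16/5) = -84501/9765625 m

Load 1 — point force P=-6 kN at a=2 m (b=L-a=6):
  y_1 = -Pa²(L-x)²(3bL-(3b+a)(L-x))/(6L³EI)  [x>a] = -(-6)·2²·(8-(16/5))²·(3·6·8-(3·6+2)·(8-(16/5)))/(6·8³·5000) = 27/15625 m
Load 2 — triangular load w₀=11 kN/m (0→w₀ over full span):
  y_2 = -w₀x²(L-x)²(x+2L)/(120LEI) = -11·(16/5)²·(8-(16/5))²·((16/5)+2·8)/(120·8·5000) = -101376/9765625 m
Superposition: y = Σ y_i = -84501/9765625 m ≈ -0.008653 m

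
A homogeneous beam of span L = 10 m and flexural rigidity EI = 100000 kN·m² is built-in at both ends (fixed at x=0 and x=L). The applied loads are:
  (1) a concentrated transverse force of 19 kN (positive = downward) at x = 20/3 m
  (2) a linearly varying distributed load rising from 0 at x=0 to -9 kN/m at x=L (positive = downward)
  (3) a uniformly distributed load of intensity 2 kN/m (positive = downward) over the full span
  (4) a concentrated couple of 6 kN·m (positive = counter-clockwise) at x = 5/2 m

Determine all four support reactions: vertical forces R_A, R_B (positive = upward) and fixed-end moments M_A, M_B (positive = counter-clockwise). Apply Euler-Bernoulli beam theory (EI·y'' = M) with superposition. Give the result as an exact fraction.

R_A = 2269/1080 kN, M_A = -83/216 kN·m, R_B = -8749/1080 kN, M_B = 445/216 kN·m

Load 1 — point force P=19 kN at a=20/3 m (b=L-a=10/3):
  R_A = Pb²(3a+b)/L³ = 19·(10/3)²·(3·(20/3)+(10/3))/10³ = 133/27 kN
  M_A = Pab²/L² = 19·(20/3)·(10/3)²/10² = 380/27 kN·m
  R_B = Pa²(a+3b)/L³ = 19·(20/3)²·((20/3)+3·(10/3))/10³ = 380/27 kN
  M_B = -Pa²b/L² = -19·(20/3)²·(10/3)/10² = -760/27 kN·m
Load 2 — triangular load w₀=-9 kN/m (0→w₀ over full span):
  R_A = 3w₀L/20 = 3·(-9)·10/20 = -27/2 kN
  M_A = w₀L²/30 = (-9)·10²/30 = -30 kN·m
  R_B = 7w₀L/20 = 7·(-9)·10/20 = -63/2 kN
  M_B = -w₀L²/20 = -(-9)·10²/20 = 45 kN·m
Load 3 — uniform load w=2 kN/m over full span:
  R_A = wL/2 = 2·10/2 = 10 kN
  M_A = wL²/12 = 2·10²/12 = 50/3 kN·m
  R_B = wL/2 = 2·10/2 = 10 kN
  M_B = -wL²/12 = -2·10²/12 = -50/3 kN·m
Load 4 — applied couple M₀=6 kN·m at a=5/2 m (b=L-a=15/2):
  R_A = 6M₀ab/L³ = 6·6·(5/2)·(15/2)/10³ = 27/40 kN
  M_A = M₀b(2a-b)/L² = 6·(15/2)·(2·(5/2)-(15/2))/10² = -9/8 kN·m
  R_B = -6M₀ab/L³ = -6·6·(5/2)·(15/2)/10³ = -27/40 kN
  M_B = M₀a(2b-a)/L² = 6·(5/2)·(2·(15/2)-(5/2))/10² = 15/8 kN·m
Superposition: R_A = 2269/1080 kN, M_A = -83/216 kN·m, R_B = -8749/1080 kN, M_B = 445/216 kN·m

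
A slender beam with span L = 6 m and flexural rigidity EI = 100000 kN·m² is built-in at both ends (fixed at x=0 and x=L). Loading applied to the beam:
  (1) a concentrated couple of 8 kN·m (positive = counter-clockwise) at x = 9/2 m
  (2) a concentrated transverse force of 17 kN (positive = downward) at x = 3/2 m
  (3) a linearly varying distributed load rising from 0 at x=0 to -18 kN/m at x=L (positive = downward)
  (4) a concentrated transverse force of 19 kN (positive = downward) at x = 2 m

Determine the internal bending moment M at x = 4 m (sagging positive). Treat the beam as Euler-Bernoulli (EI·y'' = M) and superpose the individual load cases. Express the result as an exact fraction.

M(4) = -24889/4320 kN·m

Load 1 — applied couple M₀=8 kN·m at a=9/2 m (b=L-a=3/2):
  M_1 = R_Ax - M_A  [x≤a] with R_A=3/2, M_A=5/2 = (3/2)·4 - (5/2) = 7/2 kN·m
Load 2 — point force P=17 kN at a=3/2 m (b=L-a=9/2):
  M_2 = Pa²(a+3b)(L-x)/L³ - Pa²b/L²  [x>a] = 17·(3/2)²·((3/2)+3·(9/2))·(6-4)/6³ - 17·(3/2)²·(9/2)/6² = 17/32 kN·m
Load 3 — triangular load w₀=-18 kN/m (0→w₀ over full span):
  M_3 = 3w₀Lx/20 - w₀L²/30 - w₀x³/(6L) = 3·(-18)·6·4/20 - (-18)·6²/30 - (-18)·4³/(6·6) = -56/5 kN·m
Load 4 — point force P=19 kN at a=2 m (b=L-a=4):
  M_4 = Pa²(a+3b)(L-x)/L³ - Pa²b/L²  [x>a] = 19·2²·(2+3·4)·(6-4)/6³ - 19·2²·4/6² = 38/27 kN·m
Superposition: M = Σ M_i = -24889/4320 kN·m ≈ -5.761343 kN·m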